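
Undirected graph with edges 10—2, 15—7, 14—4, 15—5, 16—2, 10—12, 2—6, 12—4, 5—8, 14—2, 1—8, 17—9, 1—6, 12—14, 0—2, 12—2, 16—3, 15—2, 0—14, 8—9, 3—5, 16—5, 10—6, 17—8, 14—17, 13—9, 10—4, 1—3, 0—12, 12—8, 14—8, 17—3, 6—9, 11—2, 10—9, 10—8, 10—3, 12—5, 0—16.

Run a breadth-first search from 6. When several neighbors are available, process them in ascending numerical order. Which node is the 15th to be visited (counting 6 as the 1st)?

Visit 6; enqueue 1, 2, 9, 10 → queue [1, 2, 9, 10]
Visit 1; enqueue 3, 8 → queue [2, 9, 10, 3, 8]
Visit 2; enqueue 0, 11, 12, 14, 15, 16 → queue [9, 10, 3, 8, 0, 11, 12, 14, 15, 16]
Visit 9; enqueue 13, 17 → queue [10, 3, 8, 0, 11, 12, 14, 15, 16, 13, 17]
Visit 10; enqueue 4 → queue [3, 8, 0, 11, 12, 14, 15, 16, 13, 17, 4]
Visit 3; enqueue 5 → queue [8, 0, 11, 12, 14, 15, 16, 13, 17, 4, 5]
Visit 8 → queue [0, 11, 12, 14, 15, 16, 13, 17, 4, 5]
Visit 0 → queue [11, 12, 14, 15, 16, 13, 17, 4, 5]
Visit 11 → queue [12, 14, 15, 16, 13, 17, 4, 5]
Visit 12 → queue [14, 15, 16, 13, 17, 4, 5]
Visit 14 → queue [15, 16, 13, 17, 4, 5]
Visit 15; enqueue 7 → queue [16, 13, 17, 4, 5, 7]
Visit 16 → queue [13, 17, 4, 5, 7]
Visit 13 → queue [17, 4, 5, 7]
Visit 17 → queue [4, 5, 7]
Visit 4 → queue [5, 7]
Visit 5 → queue [7]
Visit 7 → queue []

Visit order: 6, 1, 2, 9, 10, 3, 8, 0, 11, 12, 14, 15, 16, 13, 17, 4, 5, 7

17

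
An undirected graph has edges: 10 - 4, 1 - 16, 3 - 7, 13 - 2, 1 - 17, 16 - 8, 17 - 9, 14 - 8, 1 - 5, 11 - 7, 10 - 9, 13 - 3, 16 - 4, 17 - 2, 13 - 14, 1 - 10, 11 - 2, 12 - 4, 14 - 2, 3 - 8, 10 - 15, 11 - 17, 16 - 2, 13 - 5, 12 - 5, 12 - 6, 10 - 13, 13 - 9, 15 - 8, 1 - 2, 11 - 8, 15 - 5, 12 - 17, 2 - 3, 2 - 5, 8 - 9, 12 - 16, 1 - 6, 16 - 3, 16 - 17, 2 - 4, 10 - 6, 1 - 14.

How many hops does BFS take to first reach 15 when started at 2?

2

Level 0: 2
Level 1: 1, 3, 4, 5, 11, 13, 14, 16, 17
Level 2: 6, 7, 8, 9, 10, 12, 15
15 first appears at level 2.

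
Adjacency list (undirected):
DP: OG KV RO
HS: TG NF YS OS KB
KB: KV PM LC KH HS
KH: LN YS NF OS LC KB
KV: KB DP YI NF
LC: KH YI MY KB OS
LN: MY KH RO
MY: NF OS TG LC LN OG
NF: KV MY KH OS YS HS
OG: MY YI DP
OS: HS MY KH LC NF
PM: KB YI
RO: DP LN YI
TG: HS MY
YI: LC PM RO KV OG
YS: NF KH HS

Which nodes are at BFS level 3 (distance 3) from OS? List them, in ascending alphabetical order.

DP, PM, RO

Level 0: OS
Level 1: HS, KH, LC, MY, NF
Level 2: KB, KV, LN, OG, TG, YI, YS
Level 3: DP, PM, RO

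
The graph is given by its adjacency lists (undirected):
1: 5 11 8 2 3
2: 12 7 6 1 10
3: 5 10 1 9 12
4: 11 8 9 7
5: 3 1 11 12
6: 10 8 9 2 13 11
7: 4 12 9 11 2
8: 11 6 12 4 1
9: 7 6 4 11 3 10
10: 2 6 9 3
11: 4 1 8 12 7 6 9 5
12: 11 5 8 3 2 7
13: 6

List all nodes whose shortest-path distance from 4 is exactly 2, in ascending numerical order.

1, 2, 3, 5, 6, 10, 12

Level 0: 4
Level 1: 7, 8, 9, 11
Level 2: 1, 2, 3, 5, 6, 10, 12
Level 3: 13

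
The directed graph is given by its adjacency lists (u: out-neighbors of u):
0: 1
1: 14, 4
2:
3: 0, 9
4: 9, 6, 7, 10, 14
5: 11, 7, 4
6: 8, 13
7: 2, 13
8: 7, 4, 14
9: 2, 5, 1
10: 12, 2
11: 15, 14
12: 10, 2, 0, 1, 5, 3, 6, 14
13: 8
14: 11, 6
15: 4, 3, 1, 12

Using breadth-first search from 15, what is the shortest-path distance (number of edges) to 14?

2

Level 0: 15
Level 1: 1, 3, 4, 12
Level 2: 0, 2, 5, 6, 7, 9, 10, 14
Level 3: 8, 11, 13
14 first appears at level 2.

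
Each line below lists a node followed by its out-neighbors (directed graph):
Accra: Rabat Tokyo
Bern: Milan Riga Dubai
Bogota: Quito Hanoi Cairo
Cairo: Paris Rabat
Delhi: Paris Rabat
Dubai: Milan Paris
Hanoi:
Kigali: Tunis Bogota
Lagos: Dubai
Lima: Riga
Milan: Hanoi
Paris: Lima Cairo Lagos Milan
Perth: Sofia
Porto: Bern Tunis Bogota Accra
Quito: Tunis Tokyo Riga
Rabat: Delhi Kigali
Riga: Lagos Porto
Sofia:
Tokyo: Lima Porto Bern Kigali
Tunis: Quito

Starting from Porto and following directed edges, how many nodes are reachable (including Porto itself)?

BFS from Porto visits: Porto, Tunis, Bogota, Bern, Accra, Quito, Hanoi, Cairo, Riga, Milan, Dubai, Tokyo, Rabat, Paris, Lagos, Lima, Kigali, Delhi
Reachable nodes: 18 of 20 total.

18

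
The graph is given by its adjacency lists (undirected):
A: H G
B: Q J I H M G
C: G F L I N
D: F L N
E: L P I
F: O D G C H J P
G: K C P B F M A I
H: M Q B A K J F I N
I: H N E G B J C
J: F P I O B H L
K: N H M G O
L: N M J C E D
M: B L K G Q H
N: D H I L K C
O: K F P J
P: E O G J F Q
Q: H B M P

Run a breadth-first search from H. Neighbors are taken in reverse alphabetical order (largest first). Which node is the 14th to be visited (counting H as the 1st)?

Visit H; enqueue Q, N, M, K, J, I, F, B, A → queue [Q, N, M, K, J, I, F, B, A]
Visit Q; enqueue P → queue [N, M, K, J, I, F, B, A, P]
Visit N; enqueue L, D, C → queue [M, K, J, I, F, B, A, P, L, D, C]
Visit M; enqueue G → queue [K, J, I, F, B, A, P, L, D, C, G]
Visit K; enqueue O → queue [J, I, F, B, A, P, L, D, C, G, O]
Visit J → queue [I, F, B, A, P, L, D, C, G, O]
Visit I; enqueue E → queue [F, B, A, P, L, D, C, G, O, E]
Visit F → queue [B, A, P, L, D, C, G, O, E]
Visit B → queue [A, P, L, D, C, G, O, E]
Visit A → queue [P, L, D, C, G, O, E]
Visit P → queue [L, D, C, G, O, E]
Visit L → queue [D, C, G, O, E]
Visit D → queue [C, G, O, E]
Visit C → queue [G, O, E]
Visit G → queue [O, E]
Visit O → queue [E]
Visit E → queue []

Visit order: H, Q, N, M, K, J, I, F, B, A, P, L, D, C, G, O, E

C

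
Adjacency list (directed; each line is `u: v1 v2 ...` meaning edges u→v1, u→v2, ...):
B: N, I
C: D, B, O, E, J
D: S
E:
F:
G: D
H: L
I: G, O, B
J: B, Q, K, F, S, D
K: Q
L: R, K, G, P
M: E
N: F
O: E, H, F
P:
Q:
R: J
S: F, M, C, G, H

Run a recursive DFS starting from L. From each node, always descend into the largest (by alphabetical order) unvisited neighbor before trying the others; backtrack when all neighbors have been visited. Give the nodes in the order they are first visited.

Visit L
L → R
R → J
J → S
S → M
M → E
S → H
S → G
G → D
S → F
S → C
C → O
C → B
B → N
B → I
J → Q
J → K
L → P

L, R, J, S, M, E, H, G, D, F, C, O, B, N, I, Q, K, P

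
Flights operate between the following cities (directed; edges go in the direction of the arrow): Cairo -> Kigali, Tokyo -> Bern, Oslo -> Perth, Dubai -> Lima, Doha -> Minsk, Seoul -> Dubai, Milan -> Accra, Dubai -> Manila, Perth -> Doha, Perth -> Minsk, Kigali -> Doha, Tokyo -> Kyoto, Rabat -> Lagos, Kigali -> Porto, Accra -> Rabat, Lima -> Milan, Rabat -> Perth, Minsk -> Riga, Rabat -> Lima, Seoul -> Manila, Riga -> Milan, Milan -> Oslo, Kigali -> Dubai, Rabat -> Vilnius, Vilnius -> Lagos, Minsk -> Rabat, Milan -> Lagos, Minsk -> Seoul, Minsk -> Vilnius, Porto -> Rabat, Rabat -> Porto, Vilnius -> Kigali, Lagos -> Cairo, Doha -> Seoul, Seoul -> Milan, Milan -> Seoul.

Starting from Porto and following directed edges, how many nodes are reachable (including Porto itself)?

17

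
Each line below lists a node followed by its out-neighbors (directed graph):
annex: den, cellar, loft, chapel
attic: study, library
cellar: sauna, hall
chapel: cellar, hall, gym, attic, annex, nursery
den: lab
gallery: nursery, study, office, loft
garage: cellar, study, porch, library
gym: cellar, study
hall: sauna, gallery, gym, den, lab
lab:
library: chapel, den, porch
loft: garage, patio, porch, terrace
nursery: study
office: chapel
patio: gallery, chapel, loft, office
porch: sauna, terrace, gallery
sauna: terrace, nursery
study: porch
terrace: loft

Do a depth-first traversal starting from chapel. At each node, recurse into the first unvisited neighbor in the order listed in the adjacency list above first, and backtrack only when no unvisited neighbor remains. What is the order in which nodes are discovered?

chapel, cellar, sauna, terrace, loft, garage, study, porch, gallery, nursery, office, library, den, lab, patio, hall, gym, attic, annex

Visit chapel
chapel → cellar
cellar → sauna
sauna → terrace
terrace → loft
loft → garage
garage → study
study → porch
porch → gallery
gallery → nursery
gallery → office
garage → library
library → den
den → lab
loft → patio
cellar → hall
hall → gym
chapel → attic
chapel → annex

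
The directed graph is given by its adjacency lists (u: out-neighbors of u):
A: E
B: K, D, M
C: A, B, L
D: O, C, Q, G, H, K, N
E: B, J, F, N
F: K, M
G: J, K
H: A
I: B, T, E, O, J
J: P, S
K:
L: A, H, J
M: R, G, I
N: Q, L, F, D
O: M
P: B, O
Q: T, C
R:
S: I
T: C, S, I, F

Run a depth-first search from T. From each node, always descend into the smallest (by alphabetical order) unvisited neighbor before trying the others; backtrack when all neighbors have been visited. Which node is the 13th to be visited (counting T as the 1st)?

Visit T
T → C
C → A
A → E
E → B
B → D
D → G
G → J
J → P
P → O
O → M
M → I
M → R
J → S
G → K
D → H
D → N
N → F
N → L
N → Q

Visit order: T, C, A, E, B, D, G, J, P, O, M, I, R, S, K, H, N, F, L, Q

R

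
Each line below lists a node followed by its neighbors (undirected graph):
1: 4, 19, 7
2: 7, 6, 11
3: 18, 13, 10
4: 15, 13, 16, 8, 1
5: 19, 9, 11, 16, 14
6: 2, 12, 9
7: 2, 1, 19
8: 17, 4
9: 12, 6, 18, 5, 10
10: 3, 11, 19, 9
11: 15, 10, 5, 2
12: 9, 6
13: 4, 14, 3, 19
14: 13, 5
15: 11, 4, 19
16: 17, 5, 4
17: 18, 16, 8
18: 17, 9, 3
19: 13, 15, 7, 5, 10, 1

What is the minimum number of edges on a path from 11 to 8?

3

Level 0: 11
Level 1: 2, 5, 10, 15
Level 2: 3, 4, 6, 7, 9, 14, 16, 19
Level 3: 1, 8, 12, 13, 17, 18
8 first appears at level 3.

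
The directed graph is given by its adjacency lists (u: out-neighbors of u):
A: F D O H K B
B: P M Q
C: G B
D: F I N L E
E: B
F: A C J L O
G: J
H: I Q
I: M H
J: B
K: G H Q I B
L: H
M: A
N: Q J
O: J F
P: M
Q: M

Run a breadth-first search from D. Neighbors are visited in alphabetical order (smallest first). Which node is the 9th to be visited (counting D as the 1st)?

C

Visit D; enqueue E, F, I, L, N → queue [E, F, I, L, N]
Visit E; enqueue B → queue [F, I, L, N, B]
Visit F; enqueue A, C, J, O → queue [I, L, N, B, A, C, J, O]
Visit I; enqueue H, M → queue [L, N, B, A, C, J, O, H, M]
Visit L → queue [N, B, A, C, J, O, H, M]
Visit N; enqueue Q → queue [B, A, C, J, O, H, M, Q]
Visit B; enqueue P → queue [A, C, J, O, H, M, Q, P]
Visit A; enqueue K → queue [C, J, O, H, M, Q, P, K]
Visit C; enqueue G → queue [J, O, H, M, Q, P, K, G]
Visit J → queue [O, H, M, Q, P, K, G]
Visit O → queue [H, M, Q, P, K, G]
Visit H → queue [M, Q, P, K, G]
Visit M → queue [Q, P, K, G]
Visit Q → queue [P, K, G]
Visit P → queue [K, G]
Visit K → queue [G]
Visit G → queue []

Visit order: D, E, F, I, L, N, B, A, C, J, O, H, M, Q, P, K, G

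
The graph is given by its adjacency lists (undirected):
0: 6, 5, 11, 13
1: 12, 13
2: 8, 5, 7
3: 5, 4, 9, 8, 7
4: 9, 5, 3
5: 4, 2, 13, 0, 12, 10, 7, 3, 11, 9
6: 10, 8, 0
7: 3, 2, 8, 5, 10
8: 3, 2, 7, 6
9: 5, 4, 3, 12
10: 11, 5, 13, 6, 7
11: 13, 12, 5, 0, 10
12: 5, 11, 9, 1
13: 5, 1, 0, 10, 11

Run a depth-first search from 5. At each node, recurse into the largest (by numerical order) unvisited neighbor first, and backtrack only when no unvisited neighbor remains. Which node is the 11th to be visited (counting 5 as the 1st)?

6

Visit 5
5 → 13
13 → 11
11 → 12
12 → 9
9 → 4
4 → 3
3 → 8
8 → 7
7 → 10
10 → 6
6 → 0
7 → 2
12 → 1

Visit order: 5, 13, 11, 12, 9, 4, 3, 8, 7, 10, 6, 0, 2, 1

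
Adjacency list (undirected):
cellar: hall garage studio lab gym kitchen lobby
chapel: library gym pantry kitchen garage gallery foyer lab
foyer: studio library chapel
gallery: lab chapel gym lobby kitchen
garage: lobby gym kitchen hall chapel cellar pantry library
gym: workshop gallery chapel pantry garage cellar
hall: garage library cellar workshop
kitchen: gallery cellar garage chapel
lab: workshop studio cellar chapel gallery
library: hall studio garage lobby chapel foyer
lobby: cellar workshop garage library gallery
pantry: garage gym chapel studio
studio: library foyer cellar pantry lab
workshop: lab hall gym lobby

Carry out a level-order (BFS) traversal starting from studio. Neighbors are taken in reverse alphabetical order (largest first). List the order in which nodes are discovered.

studio -> pantry -> library -> lab -> foyer -> cellar -> gym -> garage -> chapel -> lobby -> hall -> workshop -> gallery -> kitchen

Visit studio; enqueue pantry, library, lab, foyer, cellar → queue [pantry, library, lab, foyer, cellar]
Visit pantry; enqueue gym, garage, chapel → queue [library, lab, foyer, cellar, gym, garage, chapel]
Visit library; enqueue lobby, hall → queue [lab, foyer, cellar, gym, garage, chapel, lobby, hall]
Visit lab; enqueue workshop, gallery → queue [foyer, cellar, gym, garage, chapel, lobby, hall, workshop, gallery]
Visit foyer → queue [cellar, gym, garage, chapel, lobby, hall, workshop, gallery]
Visit cellar; enqueue kitchen → queue [gym, garage, chapel, lobby, hall, workshop, gallery, kitchen]
Visit gym → queue [garage, chapel, lobby, hall, workshop, gallery, kitchen]
Visit garage → queue [chapel, lobby, hall, workshop, gallery, kitchen]
Visit chapel → queue [lobby, hall, workshop, gallery, kitchen]
Visit lobby → queue [hall, workshop, gallery, kitchen]
Visit hall → queue [workshop, gallery, kitchen]
Visit workshop → queue [gallery, kitchen]
Visit gallery → queue [kitchen]
Visit kitchen → queue []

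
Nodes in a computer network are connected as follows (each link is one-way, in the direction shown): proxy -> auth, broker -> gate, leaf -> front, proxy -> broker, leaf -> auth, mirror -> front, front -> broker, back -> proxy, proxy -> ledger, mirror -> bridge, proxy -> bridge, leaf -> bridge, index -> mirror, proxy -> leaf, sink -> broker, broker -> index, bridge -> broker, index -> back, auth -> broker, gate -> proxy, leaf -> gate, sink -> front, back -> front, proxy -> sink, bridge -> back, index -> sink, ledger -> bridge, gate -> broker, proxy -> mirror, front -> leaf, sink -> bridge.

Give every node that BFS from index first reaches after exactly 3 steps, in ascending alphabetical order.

Level 0: index
Level 1: back, mirror, sink
Level 2: bridge, broker, front, proxy
Level 3: auth, gate, leaf, ledger

auth, gate, leaf, ledger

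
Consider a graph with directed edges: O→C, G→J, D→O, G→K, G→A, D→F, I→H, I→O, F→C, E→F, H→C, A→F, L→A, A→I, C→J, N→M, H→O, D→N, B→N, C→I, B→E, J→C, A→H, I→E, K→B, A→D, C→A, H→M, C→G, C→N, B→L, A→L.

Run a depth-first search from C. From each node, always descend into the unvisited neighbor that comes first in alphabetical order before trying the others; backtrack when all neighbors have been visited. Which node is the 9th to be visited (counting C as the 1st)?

Visit C
C → A
A → D
D → F
D → N
N → M
D → O
A → H
A → I
I → E
A → L
C → G
G → J
G → K
K → B

Visit order: C, A, D, F, N, M, O, H, I, E, L, G, J, K, B

I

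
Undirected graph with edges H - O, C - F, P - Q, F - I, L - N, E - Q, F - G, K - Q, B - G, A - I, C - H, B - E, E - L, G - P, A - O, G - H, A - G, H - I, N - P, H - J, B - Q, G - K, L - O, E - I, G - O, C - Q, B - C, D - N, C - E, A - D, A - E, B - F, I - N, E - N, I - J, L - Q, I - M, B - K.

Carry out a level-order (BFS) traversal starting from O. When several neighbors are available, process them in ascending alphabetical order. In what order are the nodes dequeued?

O, A, G, H, L, D, E, I, B, F, K, P, C, J, N, Q, M

Visit O; enqueue A, G, H, L → queue [A, G, H, L]
Visit A; enqueue D, E, I → queue [G, H, L, D, E, I]
Visit G; enqueue B, F, K, P → queue [H, L, D, E, I, B, F, K, P]
Visit H; enqueue C, J → queue [L, D, E, I, B, F, K, P, C, J]
Visit L; enqueue N, Q → queue [D, E, I, B, F, K, P, C, J, N, Q]
Visit D → queue [E, I, B, F, K, P, C, J, N, Q]
Visit E → queue [I, B, F, K, P, C, J, N, Q]
Visit I; enqueue M → queue [B, F, K, P, C, J, N, Q, M]
Visit B → queue [F, K, P, C, J, N, Q, M]
Visit F → queue [K, P, C, J, N, Q, M]
Visit K → queue [P, C, J, N, Q, M]
Visit P → queue [C, J, N, Q, M]
Visit C → queue [J, N, Q, M]
Visit J → queue [N, Q, M]
Visit N → queue [Q, M]
Visit Q → queue [M]
Visit M → queue []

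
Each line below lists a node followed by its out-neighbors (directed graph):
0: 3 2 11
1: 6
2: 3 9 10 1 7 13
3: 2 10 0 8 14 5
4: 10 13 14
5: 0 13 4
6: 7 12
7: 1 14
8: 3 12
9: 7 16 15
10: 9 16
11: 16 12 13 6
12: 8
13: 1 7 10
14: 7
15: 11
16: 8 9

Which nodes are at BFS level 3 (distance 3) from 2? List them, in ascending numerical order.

Level 0: 2
Level 1: 1, 3, 7, 9, 10, 13
Level 2: 0, 5, 6, 8, 14, 15, 16
Level 3: 4, 11, 12

4, 11, 12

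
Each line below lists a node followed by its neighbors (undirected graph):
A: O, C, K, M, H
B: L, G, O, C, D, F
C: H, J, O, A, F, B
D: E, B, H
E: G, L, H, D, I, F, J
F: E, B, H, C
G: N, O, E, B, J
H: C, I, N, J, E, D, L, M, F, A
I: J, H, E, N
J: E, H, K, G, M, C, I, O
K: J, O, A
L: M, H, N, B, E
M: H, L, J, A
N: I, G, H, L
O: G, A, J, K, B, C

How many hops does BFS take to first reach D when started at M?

Level 0: M
Level 1: A, H, J, L
Level 2: B, C, D, E, F, G, I, K, N, O
D first appears at level 2.

2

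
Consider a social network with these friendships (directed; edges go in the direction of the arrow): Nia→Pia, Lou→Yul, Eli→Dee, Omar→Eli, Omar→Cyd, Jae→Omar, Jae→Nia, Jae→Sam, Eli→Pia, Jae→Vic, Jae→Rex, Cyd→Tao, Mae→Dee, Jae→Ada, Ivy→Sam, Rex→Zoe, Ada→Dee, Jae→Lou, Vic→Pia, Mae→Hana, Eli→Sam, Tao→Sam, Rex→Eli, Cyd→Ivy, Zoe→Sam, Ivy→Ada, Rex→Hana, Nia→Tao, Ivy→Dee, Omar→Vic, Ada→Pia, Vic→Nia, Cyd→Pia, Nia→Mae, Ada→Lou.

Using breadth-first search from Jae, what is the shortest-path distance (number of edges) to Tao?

2

Level 0: Jae
Level 1: Ada, Lou, Nia, Omar, Rex, Sam, Vic
Level 2: Cyd, Dee, Eli, Hana, Mae, Pia, Tao, Yul, Zoe
Level 3: Ivy
Tao first appears at level 2.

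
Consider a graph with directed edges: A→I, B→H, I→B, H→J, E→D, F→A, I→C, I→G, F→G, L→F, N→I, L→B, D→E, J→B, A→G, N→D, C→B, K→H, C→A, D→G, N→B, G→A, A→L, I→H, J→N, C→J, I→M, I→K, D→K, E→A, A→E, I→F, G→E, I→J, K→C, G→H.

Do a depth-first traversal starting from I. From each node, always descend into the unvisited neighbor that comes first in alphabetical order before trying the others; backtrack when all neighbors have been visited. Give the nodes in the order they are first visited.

Visit I
I → B
B → H
H → J
J → N
N → D
D → E
E → A
A → G
A → L
L → F
D → K
K → C
I → M

I -> B -> H -> J -> N -> D -> E -> A -> G -> L -> F -> K -> C -> M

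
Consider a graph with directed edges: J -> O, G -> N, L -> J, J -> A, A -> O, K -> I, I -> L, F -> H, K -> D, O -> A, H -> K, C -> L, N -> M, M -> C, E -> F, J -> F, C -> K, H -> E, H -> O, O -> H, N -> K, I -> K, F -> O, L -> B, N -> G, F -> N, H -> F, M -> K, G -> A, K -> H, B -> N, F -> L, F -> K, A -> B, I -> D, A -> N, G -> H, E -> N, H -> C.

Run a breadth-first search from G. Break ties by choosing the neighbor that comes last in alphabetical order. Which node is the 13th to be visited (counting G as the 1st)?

Visit G; enqueue N, H, A → queue [N, H, A]
Visit N; enqueue M, K → queue [H, A, M, K]
Visit H; enqueue O, F, E, C → queue [A, M, K, O, F, E, C]
Visit A; enqueue B → queue [M, K, O, F, E, C, B]
Visit M → queue [K, O, F, E, C, B]
Visit K; enqueue I, D → queue [O, F, E, C, B, I, D]
Visit O → queue [F, E, C, B, I, D]
Visit F; enqueue L → queue [E, C, B, I, D, L]
Visit E → queue [C, B, I, D, L]
Visit C → queue [B, I, D, L]
Visit B → queue [I, D, L]
Visit I → queue [D, L]
Visit D → queue [L]
Visit L; enqueue J → queue [J]
Visit J → queue []

Visit order: G, N, H, A, M, K, O, F, E, C, B, I, D, L, J

D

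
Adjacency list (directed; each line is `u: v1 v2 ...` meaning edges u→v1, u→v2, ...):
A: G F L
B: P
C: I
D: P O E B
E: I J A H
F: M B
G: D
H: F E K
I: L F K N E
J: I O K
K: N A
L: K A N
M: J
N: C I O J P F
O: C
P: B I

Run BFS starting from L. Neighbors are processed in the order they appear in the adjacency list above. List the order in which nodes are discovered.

L, K, A, N, G, F, C, I, O, J, P, D, M, B, E, H

Visit L; enqueue K, A, N → queue [K, A, N]
Visit K → queue [A, N]
Visit A; enqueue G, F → queue [N, G, F]
Visit N; enqueue C, I, O, J, P → queue [G, F, C, I, O, J, P]
Visit G; enqueue D → queue [F, C, I, O, J, P, D]
Visit F; enqueue M, B → queue [C, I, O, J, P, D, M, B]
Visit C → queue [I, O, J, P, D, M, B]
Visit I; enqueue E → queue [O, J, P, D, M, B, E]
Visit O → queue [J, P, D, M, B, E]
Visit J → queue [P, D, M, B, E]
Visit P → queue [D, M, B, E]
Visit D → queue [M, B, E]
Visit M → queue [B, E]
Visit B → queue [E]
Visit E; enqueue H → queue [H]
Visit H → queue []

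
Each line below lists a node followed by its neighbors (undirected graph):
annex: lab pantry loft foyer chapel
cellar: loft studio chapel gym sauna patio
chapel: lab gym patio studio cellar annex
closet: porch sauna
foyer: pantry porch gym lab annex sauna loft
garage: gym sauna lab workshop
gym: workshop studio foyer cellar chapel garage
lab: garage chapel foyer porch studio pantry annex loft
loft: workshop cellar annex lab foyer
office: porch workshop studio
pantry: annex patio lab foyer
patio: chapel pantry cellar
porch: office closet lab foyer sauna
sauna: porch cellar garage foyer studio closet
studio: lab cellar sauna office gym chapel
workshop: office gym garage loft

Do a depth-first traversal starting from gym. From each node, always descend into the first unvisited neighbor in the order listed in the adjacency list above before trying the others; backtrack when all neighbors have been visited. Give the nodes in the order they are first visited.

gym → workshop → office → porch → closet → sauna → cellar → loft → annex → lab → garage → chapel → patio → pantry → foyer → studio

Visit gym
gym → workshop
workshop → office
office → porch
porch → closet
closet → sauna
sauna → cellar
cellar → loft
loft → annex
annex → lab
lab → garage
lab → chapel
chapel → patio
patio → pantry
pantry → foyer
chapel → studio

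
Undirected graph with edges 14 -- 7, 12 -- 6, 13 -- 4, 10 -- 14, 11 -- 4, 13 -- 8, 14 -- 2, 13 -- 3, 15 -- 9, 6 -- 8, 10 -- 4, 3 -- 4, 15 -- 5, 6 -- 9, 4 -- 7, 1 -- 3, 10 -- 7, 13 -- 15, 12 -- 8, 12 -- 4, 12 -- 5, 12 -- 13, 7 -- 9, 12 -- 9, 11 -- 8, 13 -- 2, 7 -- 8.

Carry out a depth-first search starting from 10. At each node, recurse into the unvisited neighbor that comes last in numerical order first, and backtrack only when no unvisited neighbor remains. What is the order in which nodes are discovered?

Visit 10
10 → 14
14 → 7
7 → 9
9 → 15
15 → 13
13 → 12
12 → 8
8 → 11
11 → 4
4 → 3
3 → 1
8 → 6
12 → 5
13 → 2

10 -> 14 -> 7 -> 9 -> 15 -> 13 -> 12 -> 8 -> 11 -> 4 -> 3 -> 1 -> 6 -> 5 -> 2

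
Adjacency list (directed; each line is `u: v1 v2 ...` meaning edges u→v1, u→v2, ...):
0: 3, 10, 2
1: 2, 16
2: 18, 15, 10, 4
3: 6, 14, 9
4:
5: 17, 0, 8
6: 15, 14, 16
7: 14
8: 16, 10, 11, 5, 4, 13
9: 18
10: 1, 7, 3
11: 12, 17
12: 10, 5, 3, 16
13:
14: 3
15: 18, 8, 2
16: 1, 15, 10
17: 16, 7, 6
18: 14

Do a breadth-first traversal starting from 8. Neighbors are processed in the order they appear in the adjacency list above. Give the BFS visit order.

8 16 10 11 5 4 13 1 15 7 3 12 17 0 2 18 14 6 9

Visit 8; enqueue 16, 10, 11, 5, 4, 13 → queue [16, 10, 11, 5, 4, 13]
Visit 16; enqueue 1, 15 → queue [10, 11, 5, 4, 13, 1, 15]
Visit 10; enqueue 7, 3 → queue [11, 5, 4, 13, 1, 15, 7, 3]
Visit 11; enqueue 12, 17 → queue [5, 4, 13, 1, 15, 7, 3, 12, 17]
Visit 5; enqueue 0 → queue [4, 13, 1, 15, 7, 3, 12, 17, 0]
Visit 4 → queue [13, 1, 15, 7, 3, 12, 17, 0]
Visit 13 → queue [1, 15, 7, 3, 12, 17, 0]
Visit 1; enqueue 2 → queue [15, 7, 3, 12, 17, 0, 2]
Visit 15; enqueue 18 → queue [7, 3, 12, 17, 0, 2, 18]
Visit 7; enqueue 14 → queue [3, 12, 17, 0, 2, 18, 14]
Visit 3; enqueue 6, 9 → queue [12, 17, 0, 2, 18, 14, 6, 9]
Visit 12 → queue [17, 0, 2, 18, 14, 6, 9]
Visit 17 → queue [0, 2, 18, 14, 6, 9]
Visit 0 → queue [2, 18, 14, 6, 9]
Visit 2 → queue [18, 14, 6, 9]
Visit 18 → queue [14, 6, 9]
Visit 14 → queue [6, 9]
Visit 6 → queue [9]
Visit 9 → queue []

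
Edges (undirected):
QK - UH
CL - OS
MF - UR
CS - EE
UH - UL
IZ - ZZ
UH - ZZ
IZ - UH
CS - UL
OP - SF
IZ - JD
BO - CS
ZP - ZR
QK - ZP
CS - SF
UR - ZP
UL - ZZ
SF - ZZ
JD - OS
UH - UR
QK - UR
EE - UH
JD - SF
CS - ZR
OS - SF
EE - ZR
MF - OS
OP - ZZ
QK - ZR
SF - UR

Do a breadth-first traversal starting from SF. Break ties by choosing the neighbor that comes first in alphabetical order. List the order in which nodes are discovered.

SF → CS → JD → OP → OS → UR → ZZ → BO → EE → UL → ZR → IZ → CL → MF → QK → UH → ZP

Visit SF; enqueue CS, JD, OP, OS, UR, ZZ → queue [CS, JD, OP, OS, UR, ZZ]
Visit CS; enqueue BO, EE, UL, ZR → queue [JD, OP, OS, UR, ZZ, BO, EE, UL, ZR]
Visit JD; enqueue IZ → queue [OP, OS, UR, ZZ, BO, EE, UL, ZR, IZ]
Visit OP → queue [OS, UR, ZZ, BO, EE, UL, ZR, IZ]
Visit OS; enqueue CL, MF → queue [UR, ZZ, BO, EE, UL, ZR, IZ, CL, MF]
Visit UR; enqueue QK, UH, ZP → queue [ZZ, BO, EE, UL, ZR, IZ, CL, MF, QK, UH, ZP]
Visit ZZ → queue [BO, EE, UL, ZR, IZ, CL, MF, QK, UH, ZP]
Visit BO → queue [EE, UL, ZR, IZ, CL, MF, QK, UH, ZP]
Visit EE → queue [UL, ZR, IZ, CL, MF, QK, UH, ZP]
Visit UL → queue [ZR, IZ, CL, MF, QK, UH, ZP]
Visit ZR → queue [IZ, CL, MF, QK, UH, ZP]
Visit IZ → queue [CL, MF, QK, UH, ZP]
Visit CL → queue [MF, QK, UH, ZP]
Visit MF → queue [QK, UH, ZP]
Visit QK → queue [UH, ZP]
Visit UH → queue [ZP]
Visit ZP → queue []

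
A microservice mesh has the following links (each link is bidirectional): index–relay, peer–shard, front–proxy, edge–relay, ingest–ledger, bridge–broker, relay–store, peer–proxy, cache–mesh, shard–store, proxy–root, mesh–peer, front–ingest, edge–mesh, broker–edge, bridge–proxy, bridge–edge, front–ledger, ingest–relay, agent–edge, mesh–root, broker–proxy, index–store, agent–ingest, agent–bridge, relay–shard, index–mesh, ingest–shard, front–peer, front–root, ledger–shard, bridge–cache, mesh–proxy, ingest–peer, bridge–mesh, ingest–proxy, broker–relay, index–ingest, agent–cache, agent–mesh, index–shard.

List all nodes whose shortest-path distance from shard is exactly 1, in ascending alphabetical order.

index, ingest, ledger, peer, relay, store

Level 0: shard
Level 1: index, ingest, ledger, peer, relay, store
Level 2: agent, broker, edge, front, mesh, proxy
Level 3: bridge, cache, root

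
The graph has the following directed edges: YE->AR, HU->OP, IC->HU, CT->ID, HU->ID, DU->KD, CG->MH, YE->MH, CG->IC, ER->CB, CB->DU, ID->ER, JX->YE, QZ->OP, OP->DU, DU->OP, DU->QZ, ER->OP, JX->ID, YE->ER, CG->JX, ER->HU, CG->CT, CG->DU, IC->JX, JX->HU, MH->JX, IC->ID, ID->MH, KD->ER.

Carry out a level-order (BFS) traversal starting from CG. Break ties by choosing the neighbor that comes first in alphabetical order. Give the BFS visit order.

Visit CG; enqueue CT, DU, IC, JX, MH → queue [CT, DU, IC, JX, MH]
Visit CT; enqueue ID → queue [DU, IC, JX, MH, ID]
Visit DU; enqueue KD, OP, QZ → queue [IC, JX, MH, ID, KD, OP, QZ]
Visit IC; enqueue HU → queue [JX, MH, ID, KD, OP, QZ, HU]
Visit JX; enqueue YE → queue [MH, ID, KD, OP, QZ, HU, YE]
Visit MH → queue [ID, KD, OP, QZ, HU, YE]
Visit ID; enqueue ER → queue [KD, OP, QZ, HU, YE, ER]
Visit KD → queue [OP, QZ, HU, YE, ER]
Visit OP → queue [QZ, HU, YE, ER]
Visit QZ → queue [HU, YE, ER]
Visit HU → queue [YE, ER]
Visit YE; enqueue AR → queue [ER, AR]
Visit ER; enqueue CB → queue [AR, CB]
Visit AR → queue [CB]
Visit CB → queue []

CG → CT → DU → IC → JX → MH → ID → KD → OP → QZ → HU → YE → ER → AR → CB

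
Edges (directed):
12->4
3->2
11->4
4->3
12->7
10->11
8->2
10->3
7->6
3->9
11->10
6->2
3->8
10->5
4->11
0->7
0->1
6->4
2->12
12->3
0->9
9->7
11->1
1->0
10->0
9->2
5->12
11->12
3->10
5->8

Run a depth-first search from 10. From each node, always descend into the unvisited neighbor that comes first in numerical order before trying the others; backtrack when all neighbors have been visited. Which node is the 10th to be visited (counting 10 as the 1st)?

9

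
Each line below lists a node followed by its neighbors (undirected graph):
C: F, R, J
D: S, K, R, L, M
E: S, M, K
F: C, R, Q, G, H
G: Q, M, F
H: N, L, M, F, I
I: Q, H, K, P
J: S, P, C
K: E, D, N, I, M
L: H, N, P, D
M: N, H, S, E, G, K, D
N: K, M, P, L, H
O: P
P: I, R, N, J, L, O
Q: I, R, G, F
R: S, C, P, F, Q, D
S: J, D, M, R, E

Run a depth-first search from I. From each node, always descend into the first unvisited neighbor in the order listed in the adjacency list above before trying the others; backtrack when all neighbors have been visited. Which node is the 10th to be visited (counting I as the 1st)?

M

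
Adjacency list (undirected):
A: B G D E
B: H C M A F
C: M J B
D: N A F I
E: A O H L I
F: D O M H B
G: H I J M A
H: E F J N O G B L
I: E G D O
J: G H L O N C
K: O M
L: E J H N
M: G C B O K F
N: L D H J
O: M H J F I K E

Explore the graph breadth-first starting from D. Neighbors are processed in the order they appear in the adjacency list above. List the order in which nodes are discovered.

Visit D; enqueue N, A, F, I → queue [N, A, F, I]
Visit N; enqueue L, H, J → queue [A, F, I, L, H, J]
Visit A; enqueue B, G, E → queue [F, I, L, H, J, B, G, E]
Visit F; enqueue O, M → queue [I, L, H, J, B, G, E, O, M]
Visit I → queue [L, H, J, B, G, E, O, M]
Visit L → queue [H, J, B, G, E, O, M]
Visit H → queue [J, B, G, E, O, M]
Visit J; enqueue C → queue [B, G, E, O, M, C]
Visit B → queue [G, E, O, M, C]
Visit G → queue [E, O, M, C]
Visit E → queue [O, M, C]
Visit O; enqueue K → queue [M, C, K]
Visit M → queue [C, K]
Visit C → queue [K]
Visit K → queue []

D -> N -> A -> F -> I -> L -> H -> J -> B -> G -> E -> O -> M -> C -> K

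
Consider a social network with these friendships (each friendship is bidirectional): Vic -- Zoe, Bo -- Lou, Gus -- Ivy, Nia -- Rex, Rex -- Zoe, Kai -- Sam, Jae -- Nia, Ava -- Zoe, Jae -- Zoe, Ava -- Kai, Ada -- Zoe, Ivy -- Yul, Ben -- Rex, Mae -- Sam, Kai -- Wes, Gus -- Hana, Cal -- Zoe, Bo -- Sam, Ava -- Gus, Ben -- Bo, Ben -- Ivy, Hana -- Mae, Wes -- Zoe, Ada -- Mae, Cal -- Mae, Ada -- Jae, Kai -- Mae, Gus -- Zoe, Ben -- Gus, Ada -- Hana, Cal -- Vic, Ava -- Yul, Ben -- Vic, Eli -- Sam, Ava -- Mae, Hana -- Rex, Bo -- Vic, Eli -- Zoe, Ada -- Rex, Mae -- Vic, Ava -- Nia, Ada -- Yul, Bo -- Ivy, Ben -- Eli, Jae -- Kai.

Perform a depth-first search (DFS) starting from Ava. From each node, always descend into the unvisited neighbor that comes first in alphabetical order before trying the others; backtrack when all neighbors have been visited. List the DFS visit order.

Visit Ava
Ava → Gus
Gus → Ben
Ben → Bo
Bo → Ivy
Ivy → Yul
Yul → Ada
Ada → Hana
Hana → Mae
Mae → Cal
Cal → Vic
Vic → Zoe
Zoe → Eli
Eli → Sam
Sam → Kai
Kai → Jae
Jae → Nia
Nia → Rex
Kai → Wes
Bo → Lou

Ava Gus Ben Bo Ivy Yul Ada Hana Mae Cal Vic Zoe Eli Sam Kai Jae Nia Rex Wes Lou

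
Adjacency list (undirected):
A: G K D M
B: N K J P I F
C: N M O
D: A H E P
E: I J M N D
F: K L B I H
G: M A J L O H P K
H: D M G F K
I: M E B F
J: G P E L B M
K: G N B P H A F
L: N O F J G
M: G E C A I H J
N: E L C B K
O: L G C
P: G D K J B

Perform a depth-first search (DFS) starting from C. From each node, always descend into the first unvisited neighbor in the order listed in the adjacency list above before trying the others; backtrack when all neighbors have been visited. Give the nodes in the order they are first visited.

Visit C
C → N
N → E
E → I
I → M
M → G
G → A
A → K
K → B
B → J
J → P
P → D
D → H
H → F
F → L
L → O

C → N → E → I → M → G → A → K → B → J → P → D → H → F → L → O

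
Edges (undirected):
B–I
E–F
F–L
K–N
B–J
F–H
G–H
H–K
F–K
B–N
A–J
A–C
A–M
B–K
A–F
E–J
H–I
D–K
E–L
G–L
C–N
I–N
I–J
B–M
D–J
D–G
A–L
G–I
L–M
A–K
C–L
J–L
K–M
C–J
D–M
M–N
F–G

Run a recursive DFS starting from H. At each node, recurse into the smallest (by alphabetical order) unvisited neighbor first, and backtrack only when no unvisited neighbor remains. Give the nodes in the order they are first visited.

H, F, A, C, J, B, I, G, D, K, M, L, E, N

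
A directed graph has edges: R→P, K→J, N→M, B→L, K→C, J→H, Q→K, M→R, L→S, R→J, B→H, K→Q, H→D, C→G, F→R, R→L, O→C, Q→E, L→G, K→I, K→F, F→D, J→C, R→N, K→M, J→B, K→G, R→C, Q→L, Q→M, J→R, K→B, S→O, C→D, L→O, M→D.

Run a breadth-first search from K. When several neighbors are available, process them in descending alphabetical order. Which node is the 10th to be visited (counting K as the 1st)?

L

Visit K; enqueue Q, M, J, I, G, F, C, B → queue [Q, M, J, I, G, F, C, B]
Visit Q; enqueue L, E → queue [M, J, I, G, F, C, B, L, E]
Visit M; enqueue R, D → queue [J, I, G, F, C, B, L, E, R, D]
Visit J; enqueue H → queue [I, G, F, C, B, L, E, R, D, H]
Visit I → queue [G, F, C, B, L, E, R, D, H]
Visit G → queue [F, C, B, L, E, R, D, H]
Visit F → queue [C, B, L, E, R, D, H]
Visit C → queue [B, L, E, R, D, H]
Visit B → queue [L, E, R, D, H]
Visit L; enqueue S, O → queue [E, R, D, H, S, O]
Visit E → queue [R, D, H, S, O]
Visit R; enqueue P, N → queue [D, H, S, O, P, N]
Visit D → queue [H, S, O, P, N]
Visit H → queue [S, O, P, N]
Visit S → queue [O, P, N]
Visit O → queue [P, N]
Visit P → queue [N]
Visit N → queue []

Visit order: K, Q, M, J, I, G, F, C, B, L, E, R, D, H, S, O, P, N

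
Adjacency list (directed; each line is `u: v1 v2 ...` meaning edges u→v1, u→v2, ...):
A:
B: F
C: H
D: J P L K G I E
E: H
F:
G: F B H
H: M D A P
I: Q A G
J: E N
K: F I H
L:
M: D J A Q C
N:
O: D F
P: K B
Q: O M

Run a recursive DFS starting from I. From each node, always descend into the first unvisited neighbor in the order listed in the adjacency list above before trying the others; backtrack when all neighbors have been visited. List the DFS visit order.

Visit I
I → Q
Q → O
O → D
D → J
J → E
E → H
H → M
M → A
M → C
H → P
P → K
K → F
P → B
J → N
D → L
D → G

I → Q → O → D → J → E → H → M → A → C → P → K → F → B → N → L → G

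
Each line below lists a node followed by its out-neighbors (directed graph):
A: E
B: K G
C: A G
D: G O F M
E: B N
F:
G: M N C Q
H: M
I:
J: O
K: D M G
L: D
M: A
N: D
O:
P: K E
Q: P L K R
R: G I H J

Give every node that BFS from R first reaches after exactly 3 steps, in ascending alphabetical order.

Level 0: R
Level 1: G, H, I, J
Level 2: C, M, N, O, Q
Level 3: A, D, K, L, P
Level 4: E, F
Level 5: B

A, D, K, L, P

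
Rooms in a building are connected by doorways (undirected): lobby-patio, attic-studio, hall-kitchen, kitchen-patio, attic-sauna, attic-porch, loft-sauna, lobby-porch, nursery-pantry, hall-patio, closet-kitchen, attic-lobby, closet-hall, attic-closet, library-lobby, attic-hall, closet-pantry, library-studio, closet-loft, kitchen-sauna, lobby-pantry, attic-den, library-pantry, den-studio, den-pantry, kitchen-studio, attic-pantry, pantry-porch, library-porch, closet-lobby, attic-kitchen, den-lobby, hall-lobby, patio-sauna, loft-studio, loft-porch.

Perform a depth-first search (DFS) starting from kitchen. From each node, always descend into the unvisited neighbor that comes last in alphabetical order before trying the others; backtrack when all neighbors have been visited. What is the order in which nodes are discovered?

kitchen -> studio -> loft -> sauna -> patio -> lobby -> porch -> pantry -> nursery -> library -> den -> attic -> hall -> closet

Visit kitchen
kitchen → studio
studio → loft
loft → sauna
sauna → patio
patio → lobby
lobby → porch
porch → pantry
pantry → nursery
pantry → library
pantry → den
den → attic
attic → hall
hall → closet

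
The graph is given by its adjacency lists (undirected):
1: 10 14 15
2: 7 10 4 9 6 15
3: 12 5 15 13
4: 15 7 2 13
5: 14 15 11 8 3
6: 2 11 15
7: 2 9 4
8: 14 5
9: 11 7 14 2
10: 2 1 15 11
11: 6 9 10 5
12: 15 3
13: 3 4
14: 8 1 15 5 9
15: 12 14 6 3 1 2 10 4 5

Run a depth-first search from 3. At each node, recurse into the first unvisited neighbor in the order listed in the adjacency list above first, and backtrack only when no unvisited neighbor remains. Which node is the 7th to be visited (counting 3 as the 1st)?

Visit 3
3 → 12
12 → 15
15 → 14
14 → 8
8 → 5
5 → 11
11 → 6
6 → 2
2 → 7
7 → 9
7 → 4
4 → 13
2 → 10
10 → 1

Visit order: 3, 12, 15, 14, 8, 5, 11, 6, 2, 7, 9, 4, 13, 10, 1

11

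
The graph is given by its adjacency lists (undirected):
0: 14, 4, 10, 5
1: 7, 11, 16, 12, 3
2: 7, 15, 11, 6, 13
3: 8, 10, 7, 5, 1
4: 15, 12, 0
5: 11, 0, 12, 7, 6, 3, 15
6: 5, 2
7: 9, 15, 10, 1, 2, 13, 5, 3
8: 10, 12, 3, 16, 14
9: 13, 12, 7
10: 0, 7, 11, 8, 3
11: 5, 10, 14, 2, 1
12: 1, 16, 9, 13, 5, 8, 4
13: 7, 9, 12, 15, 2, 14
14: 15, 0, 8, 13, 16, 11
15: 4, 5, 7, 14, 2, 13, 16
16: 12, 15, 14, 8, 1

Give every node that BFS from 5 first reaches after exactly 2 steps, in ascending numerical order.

Level 0: 5
Level 1: 0, 3, 6, 7, 11, 12, 15
Level 2: 1, 2, 4, 8, 9, 10, 13, 14, 16

1, 2, 4, 8, 9, 10, 13, 14, 16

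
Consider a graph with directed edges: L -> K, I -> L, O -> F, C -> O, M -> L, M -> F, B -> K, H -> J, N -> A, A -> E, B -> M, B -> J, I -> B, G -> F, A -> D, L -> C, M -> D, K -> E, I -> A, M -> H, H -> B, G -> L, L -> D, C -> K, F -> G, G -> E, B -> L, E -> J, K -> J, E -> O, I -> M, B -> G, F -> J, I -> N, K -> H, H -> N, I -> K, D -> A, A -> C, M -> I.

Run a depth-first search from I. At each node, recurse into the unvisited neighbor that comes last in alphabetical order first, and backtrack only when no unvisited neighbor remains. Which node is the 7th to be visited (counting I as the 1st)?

Visit I
I → N
N → A
A → E
E → O
O → F
F → J
F → G
G → L
L → K
K → H
H → B
B → M
M → D
L → C

Visit order: I, N, A, E, O, F, J, G, L, K, H, B, M, D, C

J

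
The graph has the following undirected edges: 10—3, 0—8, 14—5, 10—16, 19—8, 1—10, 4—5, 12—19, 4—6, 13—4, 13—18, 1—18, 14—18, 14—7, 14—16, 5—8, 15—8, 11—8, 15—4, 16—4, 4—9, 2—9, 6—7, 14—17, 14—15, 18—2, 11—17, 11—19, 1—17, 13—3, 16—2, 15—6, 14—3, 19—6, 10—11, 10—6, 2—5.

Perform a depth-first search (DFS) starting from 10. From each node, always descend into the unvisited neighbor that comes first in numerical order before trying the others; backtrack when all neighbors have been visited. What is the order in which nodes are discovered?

Visit 10
10 → 1
1 → 17
17 → 11
11 → 8
8 → 0
8 → 5
5 → 2
2 → 9
9 → 4
4 → 6
6 → 7
7 → 14
14 → 3
3 → 13
13 → 18
14 → 15
14 → 16
6 → 19
19 → 12

10 -> 1 -> 17 -> 11 -> 8 -> 0 -> 5 -> 2 -> 9 -> 4 -> 6 -> 7 -> 14 -> 3 -> 13 -> 18 -> 15 -> 16 -> 19 -> 12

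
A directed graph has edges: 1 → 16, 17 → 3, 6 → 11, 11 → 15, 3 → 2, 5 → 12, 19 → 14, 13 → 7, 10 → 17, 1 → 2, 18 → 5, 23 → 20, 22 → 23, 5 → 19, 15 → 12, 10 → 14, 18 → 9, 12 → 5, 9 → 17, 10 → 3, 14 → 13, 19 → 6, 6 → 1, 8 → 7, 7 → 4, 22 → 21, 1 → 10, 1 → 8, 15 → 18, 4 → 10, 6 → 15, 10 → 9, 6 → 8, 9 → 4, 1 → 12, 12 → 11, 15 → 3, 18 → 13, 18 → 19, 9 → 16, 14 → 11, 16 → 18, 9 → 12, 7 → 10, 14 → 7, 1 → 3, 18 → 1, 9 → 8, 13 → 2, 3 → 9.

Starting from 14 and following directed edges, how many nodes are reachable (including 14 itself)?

19

BFS from 14 visits: 14, 7, 11, 13, 4, 10, 15, 2, 3, 9, 17, 12, 18, 8, 16, 5, 1, 19, 6
Reachable nodes: 19 of 23 total.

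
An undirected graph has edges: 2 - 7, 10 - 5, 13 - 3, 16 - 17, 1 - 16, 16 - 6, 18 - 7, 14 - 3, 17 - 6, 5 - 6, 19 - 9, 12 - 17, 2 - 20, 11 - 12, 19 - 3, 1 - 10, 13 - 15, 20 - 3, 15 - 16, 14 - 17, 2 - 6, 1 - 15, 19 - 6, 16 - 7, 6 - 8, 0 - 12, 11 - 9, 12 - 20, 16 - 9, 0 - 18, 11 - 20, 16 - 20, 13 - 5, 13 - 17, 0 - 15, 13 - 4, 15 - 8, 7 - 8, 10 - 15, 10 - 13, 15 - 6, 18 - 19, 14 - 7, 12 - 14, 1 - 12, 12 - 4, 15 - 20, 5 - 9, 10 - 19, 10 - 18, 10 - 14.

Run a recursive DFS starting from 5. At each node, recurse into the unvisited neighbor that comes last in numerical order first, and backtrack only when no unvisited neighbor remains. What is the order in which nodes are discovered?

5, 13, 17, 16, 20, 15, 10, 19, 18, 7, 14, 12, 11, 9, 4, 1, 0, 3, 8, 6, 2

Visit 5
5 → 13
13 → 17
17 → 16
16 → 20
20 → 15
15 → 10
10 → 19
19 → 18
18 → 7
7 → 14
14 → 12
12 → 11
11 → 9
12 → 4
12 → 1
12 → 0
14 → 3
7 → 8
8 → 6
6 → 2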